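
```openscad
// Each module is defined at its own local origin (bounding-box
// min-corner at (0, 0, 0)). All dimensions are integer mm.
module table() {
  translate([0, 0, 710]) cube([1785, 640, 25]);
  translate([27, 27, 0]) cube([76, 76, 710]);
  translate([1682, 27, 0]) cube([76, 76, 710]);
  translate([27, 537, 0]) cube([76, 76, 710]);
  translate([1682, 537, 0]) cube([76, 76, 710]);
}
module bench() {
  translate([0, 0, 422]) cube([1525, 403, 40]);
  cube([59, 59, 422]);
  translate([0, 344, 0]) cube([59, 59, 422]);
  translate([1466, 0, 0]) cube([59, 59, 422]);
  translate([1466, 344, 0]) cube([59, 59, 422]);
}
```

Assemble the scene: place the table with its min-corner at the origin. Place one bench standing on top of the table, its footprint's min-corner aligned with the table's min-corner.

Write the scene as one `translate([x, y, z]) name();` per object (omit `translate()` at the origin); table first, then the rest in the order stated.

table();
translate([0, 0, 735]) bench();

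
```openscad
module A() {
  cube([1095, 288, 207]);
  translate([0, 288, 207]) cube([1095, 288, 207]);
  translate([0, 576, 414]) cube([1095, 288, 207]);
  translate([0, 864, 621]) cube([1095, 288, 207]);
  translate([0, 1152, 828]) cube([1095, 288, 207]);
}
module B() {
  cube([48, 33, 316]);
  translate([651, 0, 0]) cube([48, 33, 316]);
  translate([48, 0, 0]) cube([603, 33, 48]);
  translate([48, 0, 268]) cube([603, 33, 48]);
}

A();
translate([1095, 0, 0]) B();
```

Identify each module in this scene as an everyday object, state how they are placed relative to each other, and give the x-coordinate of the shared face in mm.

A is a staircase. B is a picture frame. The picture frame is against the staircase's +x side, with their −y faces flush. The x-coordinate of the shared face is 1095 mm.

The staircase's +x face and the picture frame's −x face are both at x = 1095 mm.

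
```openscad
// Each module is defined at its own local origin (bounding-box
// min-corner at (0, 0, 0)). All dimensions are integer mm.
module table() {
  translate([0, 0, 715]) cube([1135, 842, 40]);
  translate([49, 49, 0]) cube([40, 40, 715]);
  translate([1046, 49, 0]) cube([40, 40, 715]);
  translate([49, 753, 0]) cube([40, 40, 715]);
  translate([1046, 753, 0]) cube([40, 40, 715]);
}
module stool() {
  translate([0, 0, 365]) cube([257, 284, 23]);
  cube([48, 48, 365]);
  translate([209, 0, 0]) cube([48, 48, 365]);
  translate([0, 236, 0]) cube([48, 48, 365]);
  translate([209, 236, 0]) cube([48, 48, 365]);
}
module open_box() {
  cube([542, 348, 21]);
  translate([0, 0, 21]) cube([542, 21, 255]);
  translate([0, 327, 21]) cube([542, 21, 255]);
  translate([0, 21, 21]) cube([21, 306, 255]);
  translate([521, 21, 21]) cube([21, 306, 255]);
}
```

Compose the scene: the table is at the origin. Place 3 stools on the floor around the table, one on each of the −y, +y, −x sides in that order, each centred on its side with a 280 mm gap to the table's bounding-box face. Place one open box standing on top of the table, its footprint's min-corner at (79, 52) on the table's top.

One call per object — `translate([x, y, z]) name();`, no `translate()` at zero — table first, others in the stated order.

table();
translate([439, -564, 0]) stool();
translate([439, 1122, 0]) stool();
translate([-537, 279, 0]) stool();
translate([79, 52, 755]) open_box();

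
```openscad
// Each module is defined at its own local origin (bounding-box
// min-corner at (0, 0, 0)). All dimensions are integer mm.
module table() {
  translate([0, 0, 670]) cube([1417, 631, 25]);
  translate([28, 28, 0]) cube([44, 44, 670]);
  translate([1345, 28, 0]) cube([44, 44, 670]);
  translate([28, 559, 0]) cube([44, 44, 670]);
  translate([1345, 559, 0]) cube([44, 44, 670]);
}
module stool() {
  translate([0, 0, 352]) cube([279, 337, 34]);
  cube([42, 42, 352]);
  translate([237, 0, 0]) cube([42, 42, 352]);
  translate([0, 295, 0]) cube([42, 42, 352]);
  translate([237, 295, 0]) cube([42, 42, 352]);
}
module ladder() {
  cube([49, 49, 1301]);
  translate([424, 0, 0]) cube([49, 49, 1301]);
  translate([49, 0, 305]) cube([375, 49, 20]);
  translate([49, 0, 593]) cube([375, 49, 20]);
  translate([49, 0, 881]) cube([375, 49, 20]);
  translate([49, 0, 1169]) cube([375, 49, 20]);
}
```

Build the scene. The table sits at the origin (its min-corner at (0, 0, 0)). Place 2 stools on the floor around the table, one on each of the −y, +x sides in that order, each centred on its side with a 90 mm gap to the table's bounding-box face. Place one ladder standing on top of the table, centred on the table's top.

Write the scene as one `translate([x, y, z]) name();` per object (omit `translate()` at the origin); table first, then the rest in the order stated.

table();
translate([569, -427, 0]) stool();
translate([1507, 147, 0]) stool();
translate([472, 291, 695]) ladder();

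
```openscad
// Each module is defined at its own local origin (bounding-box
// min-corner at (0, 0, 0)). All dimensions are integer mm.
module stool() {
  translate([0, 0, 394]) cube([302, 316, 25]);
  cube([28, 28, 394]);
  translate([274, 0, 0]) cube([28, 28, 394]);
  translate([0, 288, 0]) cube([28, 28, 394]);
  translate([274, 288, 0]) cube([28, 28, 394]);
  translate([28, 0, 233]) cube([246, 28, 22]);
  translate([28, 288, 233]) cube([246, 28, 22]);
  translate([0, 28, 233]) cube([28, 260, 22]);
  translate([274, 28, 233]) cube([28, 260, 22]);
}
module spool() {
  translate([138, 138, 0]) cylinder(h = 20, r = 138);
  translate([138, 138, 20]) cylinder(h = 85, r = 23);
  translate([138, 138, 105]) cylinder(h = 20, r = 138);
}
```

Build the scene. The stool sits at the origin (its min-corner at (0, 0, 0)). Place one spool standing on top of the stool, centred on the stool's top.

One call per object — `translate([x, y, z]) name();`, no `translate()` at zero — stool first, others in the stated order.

stool();
translate([13, 20, 419]) spool();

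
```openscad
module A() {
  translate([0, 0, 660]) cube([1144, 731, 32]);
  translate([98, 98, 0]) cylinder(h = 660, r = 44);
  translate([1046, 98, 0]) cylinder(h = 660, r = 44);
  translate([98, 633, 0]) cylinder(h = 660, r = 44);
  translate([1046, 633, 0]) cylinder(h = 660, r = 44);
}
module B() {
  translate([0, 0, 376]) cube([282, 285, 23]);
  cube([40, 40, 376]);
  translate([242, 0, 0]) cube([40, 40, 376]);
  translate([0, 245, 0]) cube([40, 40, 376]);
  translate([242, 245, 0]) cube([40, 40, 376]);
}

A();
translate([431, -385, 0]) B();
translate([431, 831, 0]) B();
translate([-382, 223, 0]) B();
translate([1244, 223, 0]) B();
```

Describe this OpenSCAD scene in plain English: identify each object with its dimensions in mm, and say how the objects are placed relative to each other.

A is a table with a 1144×731 mm rectangular top, 32 mm thick, top surface at z = 692 mm, supported by four round legs of 88 mm diameter, each leg's bounding box inset 54 mm from the nearest pair of top edges, running from the floor.

B is a four-legged stool. The seat is a 282×285×23 mm slab whose top surface is at z = 399 mm; four square legs, each 40×40 mm in cross-section, run from the floor (z = 0) to the underside of the seat, each flush with a corner of the seat.

Four stools sit around the table at the −y, +y, −x, +x sides.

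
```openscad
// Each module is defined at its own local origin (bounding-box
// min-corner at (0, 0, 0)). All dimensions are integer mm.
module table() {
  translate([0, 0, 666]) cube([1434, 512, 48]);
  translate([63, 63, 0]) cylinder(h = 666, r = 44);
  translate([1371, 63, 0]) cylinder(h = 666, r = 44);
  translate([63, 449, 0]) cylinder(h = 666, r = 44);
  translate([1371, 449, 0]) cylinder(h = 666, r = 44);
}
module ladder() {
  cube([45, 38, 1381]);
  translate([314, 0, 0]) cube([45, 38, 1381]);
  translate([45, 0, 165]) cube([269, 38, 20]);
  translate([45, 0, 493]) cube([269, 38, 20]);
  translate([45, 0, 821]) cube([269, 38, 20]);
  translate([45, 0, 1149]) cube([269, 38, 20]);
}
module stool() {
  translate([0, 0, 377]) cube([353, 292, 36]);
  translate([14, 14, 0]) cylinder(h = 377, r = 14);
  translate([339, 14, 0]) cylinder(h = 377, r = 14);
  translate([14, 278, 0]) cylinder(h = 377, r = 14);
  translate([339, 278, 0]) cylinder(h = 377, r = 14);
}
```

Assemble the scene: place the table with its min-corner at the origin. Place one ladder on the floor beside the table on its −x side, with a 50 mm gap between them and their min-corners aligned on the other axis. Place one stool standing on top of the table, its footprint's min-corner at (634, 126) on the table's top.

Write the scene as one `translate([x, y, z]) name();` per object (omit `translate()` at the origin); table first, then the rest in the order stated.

table();
translate([-409, 0, 0]) ladder();
translate([634, 126, 714]) stool();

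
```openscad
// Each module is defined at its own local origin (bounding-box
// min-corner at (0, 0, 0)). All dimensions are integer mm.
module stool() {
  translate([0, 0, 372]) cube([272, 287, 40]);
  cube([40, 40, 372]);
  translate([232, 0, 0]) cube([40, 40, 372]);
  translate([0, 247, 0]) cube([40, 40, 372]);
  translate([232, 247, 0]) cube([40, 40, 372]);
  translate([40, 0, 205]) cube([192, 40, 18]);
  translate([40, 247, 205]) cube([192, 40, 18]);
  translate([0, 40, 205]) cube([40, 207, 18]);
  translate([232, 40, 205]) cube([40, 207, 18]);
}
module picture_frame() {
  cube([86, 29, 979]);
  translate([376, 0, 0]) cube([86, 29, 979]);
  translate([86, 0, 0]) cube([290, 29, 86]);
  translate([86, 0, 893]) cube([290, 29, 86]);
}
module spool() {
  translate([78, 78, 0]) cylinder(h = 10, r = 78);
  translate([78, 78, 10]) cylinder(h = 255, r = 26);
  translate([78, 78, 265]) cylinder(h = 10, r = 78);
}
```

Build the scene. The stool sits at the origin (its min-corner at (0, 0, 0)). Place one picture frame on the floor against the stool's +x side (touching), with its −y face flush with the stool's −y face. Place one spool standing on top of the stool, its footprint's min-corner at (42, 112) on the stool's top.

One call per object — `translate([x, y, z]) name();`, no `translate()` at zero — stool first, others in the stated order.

stool();
translate([272, 0, 0]) picture_frame();
translate([42, 112, 412]) spool();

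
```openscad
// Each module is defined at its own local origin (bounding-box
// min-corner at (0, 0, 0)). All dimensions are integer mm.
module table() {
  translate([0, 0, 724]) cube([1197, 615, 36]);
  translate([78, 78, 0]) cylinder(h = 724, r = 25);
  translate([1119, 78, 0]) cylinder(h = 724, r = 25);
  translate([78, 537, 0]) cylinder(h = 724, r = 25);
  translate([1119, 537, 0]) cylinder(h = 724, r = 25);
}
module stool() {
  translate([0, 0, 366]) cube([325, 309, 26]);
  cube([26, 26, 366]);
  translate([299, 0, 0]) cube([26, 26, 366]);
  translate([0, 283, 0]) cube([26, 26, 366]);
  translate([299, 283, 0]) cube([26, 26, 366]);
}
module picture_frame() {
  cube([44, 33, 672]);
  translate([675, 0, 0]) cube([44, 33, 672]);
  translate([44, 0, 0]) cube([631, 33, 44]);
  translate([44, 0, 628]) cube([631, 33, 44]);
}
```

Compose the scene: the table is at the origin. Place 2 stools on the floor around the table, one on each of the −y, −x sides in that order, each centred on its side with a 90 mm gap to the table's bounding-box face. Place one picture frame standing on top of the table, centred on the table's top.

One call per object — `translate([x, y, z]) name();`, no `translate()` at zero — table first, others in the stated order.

table();
translate([436, -399, 0]) stool();
translate([-415, 153, 0]) stool();
translate([239, 291, 760]) picture_frame();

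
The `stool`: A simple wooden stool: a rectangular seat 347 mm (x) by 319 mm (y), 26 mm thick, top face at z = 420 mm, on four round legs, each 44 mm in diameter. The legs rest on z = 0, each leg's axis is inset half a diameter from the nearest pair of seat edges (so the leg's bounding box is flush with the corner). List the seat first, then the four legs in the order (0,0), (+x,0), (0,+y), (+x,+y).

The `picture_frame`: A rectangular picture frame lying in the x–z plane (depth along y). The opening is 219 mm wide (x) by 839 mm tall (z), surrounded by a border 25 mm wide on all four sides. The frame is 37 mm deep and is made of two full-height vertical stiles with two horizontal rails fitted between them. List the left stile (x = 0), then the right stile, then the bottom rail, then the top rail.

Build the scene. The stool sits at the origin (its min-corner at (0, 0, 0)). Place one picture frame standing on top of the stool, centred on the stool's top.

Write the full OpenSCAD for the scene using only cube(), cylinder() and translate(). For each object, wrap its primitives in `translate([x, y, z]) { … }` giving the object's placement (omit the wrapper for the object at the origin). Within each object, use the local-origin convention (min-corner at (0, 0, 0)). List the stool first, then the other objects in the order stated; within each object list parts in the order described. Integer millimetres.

translate([0, 0, 394]) cube([347, 319, 26]);
translate([22, 22, 0]) cylinder(h = 394, r = 22);
translate([325, 22, 0]) cylinder(h = 394, r = 22);
translate([22, 297, 0]) cylinder(h = 394, r = 22);
translate([325, 297, 0]) cylinder(h = 394, r = 22);
translate([39, 141, 420]) {
  cube([25, 37, 889]);
  translate([244, 0, 0]) cube([25, 37, 889]);
  translate([25, 0, 0]) cube([219, 37, 25]);
  translate([25, 0, 864]) cube([219, 37, 25]);
}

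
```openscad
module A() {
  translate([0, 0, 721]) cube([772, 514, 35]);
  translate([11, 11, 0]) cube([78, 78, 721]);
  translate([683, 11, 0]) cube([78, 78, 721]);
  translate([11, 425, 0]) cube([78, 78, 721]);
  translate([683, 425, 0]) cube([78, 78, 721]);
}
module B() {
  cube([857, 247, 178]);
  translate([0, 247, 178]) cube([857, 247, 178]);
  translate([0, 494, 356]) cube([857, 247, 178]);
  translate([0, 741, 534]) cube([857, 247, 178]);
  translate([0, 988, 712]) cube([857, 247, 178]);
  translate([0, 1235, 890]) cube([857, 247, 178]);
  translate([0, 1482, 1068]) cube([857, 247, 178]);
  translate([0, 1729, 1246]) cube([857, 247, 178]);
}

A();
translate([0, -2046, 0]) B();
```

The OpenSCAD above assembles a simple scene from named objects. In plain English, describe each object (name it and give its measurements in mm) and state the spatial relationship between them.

A is a table with a 772×514 mm rectangular top, 35 mm thick, top surface at z = 756 mm, supported by four 78×78 mm square legs, each inset 11 mm from the nearest pair of top edges, running from the floor.

B is a straight staircase of 8 solid steps. Each step is 857 mm wide (x), 247 mm deep (y, the going) and 178 mm tall (the rise). The first step rests on the floor; each subsequent step sits one going further in +y and one rise higher in +z, directly behind and above the previous step with no overlap.

The staircase is on the floor beside the table on its −y side.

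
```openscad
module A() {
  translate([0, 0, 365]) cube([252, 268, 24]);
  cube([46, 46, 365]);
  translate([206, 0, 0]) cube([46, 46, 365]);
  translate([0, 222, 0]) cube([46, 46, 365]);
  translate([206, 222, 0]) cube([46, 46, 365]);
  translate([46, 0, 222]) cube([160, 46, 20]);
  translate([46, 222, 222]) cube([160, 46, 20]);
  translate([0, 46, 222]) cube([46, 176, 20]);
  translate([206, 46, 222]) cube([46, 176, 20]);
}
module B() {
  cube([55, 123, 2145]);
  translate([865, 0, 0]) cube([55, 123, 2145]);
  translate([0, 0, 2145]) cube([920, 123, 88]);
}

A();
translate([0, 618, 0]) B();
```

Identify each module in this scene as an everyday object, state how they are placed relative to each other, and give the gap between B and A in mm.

The door frame's nearest face is 350 mm from the stool's +y face.

A is a stool. B is a door frame. The door frame is on the floor beside the stool on its +y side. The gap between the door frame and the stool is 350 mm.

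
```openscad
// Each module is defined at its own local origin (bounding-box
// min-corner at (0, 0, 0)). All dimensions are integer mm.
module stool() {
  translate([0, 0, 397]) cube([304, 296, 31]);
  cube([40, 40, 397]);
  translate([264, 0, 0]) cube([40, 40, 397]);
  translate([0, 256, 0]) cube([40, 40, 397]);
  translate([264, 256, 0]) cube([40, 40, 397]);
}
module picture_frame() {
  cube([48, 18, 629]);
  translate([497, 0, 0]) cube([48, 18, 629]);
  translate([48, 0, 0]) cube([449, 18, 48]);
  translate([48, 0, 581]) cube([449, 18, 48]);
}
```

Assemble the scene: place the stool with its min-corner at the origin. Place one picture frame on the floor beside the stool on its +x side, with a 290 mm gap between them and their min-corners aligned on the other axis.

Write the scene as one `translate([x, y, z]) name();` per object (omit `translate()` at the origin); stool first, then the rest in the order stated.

stool();
translate([594, 0, 0]) picture_frame();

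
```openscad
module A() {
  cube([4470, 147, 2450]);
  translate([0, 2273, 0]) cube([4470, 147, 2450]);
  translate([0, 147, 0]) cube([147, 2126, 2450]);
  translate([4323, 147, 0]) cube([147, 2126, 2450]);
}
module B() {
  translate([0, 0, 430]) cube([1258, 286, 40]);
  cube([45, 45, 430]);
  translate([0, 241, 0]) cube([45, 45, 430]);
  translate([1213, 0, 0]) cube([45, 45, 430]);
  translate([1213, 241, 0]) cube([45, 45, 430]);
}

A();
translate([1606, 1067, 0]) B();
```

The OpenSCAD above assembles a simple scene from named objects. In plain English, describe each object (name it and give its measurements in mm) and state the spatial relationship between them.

A is the wall frame of a small rectangular building: four walls, each 2450 mm tall and 147 mm thick, enclosing a footprint 4470 mm (x) by 2420 mm (y) outside-to-outside, with no floor or roof. The front and back walls (the −y and +y sides) span the full width; the two side walls fit between them.

B is a long wooden bench with a 1258 mm (x) × 286 mm (y) seat, 40 mm thick, its top surface 470 mm above the floor. Four 45 mm square legs at the seat corners, flush with the edges, run from z = 0 to the seat underside.

The bench sits inside the house frame, centred.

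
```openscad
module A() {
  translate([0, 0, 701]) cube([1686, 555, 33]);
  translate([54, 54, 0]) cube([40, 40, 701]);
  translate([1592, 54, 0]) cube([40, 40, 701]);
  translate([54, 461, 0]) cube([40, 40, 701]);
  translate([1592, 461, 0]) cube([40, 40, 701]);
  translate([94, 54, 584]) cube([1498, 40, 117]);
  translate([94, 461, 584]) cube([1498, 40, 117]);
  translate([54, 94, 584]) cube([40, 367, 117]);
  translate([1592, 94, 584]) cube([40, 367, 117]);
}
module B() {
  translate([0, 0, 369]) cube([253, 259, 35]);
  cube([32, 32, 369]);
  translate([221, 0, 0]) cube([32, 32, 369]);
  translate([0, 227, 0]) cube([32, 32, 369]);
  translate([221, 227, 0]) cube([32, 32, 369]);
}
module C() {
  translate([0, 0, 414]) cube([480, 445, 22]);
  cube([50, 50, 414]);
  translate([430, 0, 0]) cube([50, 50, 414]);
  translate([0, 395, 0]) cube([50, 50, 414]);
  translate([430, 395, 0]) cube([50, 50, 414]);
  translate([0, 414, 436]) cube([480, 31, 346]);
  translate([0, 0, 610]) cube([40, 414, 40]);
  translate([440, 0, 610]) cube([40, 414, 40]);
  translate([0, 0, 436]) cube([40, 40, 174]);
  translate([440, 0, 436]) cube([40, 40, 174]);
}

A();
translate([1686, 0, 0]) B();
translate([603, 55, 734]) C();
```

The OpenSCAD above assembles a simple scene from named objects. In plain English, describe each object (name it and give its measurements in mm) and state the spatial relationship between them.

A is a table: top 1686 mm (x) × 555 mm (y), 33 mm thick, upper face at z = 734 mm, on four 40×40 mm square legs, each inset 54 mm from the nearest pair of top edges, running from z = 0 to the bottom of the top. Four apron rails, 40 mm thick and 117 mm tall, run between adjacent legs with their top edges flush with the underside of the top and their outer faces flush with the legs' outer faces.

B is a simple wooden stool: a rectangular seat 253 mm (x) by 259 mm (y), 35 mm thick, top face at z = 404 mm, on four square legs, each 32×32 mm in cross-section. The legs rest on z = 0, each flush with a corner of the seat.

C is a chair: 480×445 mm seat, 22 mm thick, top at z = 436 mm, on four 50 mm square corner legs flush with the seat edges. A 31 mm thick backrest slab spans the full seat width, extending 346 mm above the seat top, its back face flush with the seat's +y edge. Two armrests of 40×40 mm section run along each side from the seat's front edge to the front of the backrest, top faces 214 mm above the seat top and outer faces flush with the seat's x-edges; a 40×40 mm post under the front of each armrest stands on the seat at the front corner.

The stool is against the table's +x side, with their −y faces flush. The chair is on top of the table, centred.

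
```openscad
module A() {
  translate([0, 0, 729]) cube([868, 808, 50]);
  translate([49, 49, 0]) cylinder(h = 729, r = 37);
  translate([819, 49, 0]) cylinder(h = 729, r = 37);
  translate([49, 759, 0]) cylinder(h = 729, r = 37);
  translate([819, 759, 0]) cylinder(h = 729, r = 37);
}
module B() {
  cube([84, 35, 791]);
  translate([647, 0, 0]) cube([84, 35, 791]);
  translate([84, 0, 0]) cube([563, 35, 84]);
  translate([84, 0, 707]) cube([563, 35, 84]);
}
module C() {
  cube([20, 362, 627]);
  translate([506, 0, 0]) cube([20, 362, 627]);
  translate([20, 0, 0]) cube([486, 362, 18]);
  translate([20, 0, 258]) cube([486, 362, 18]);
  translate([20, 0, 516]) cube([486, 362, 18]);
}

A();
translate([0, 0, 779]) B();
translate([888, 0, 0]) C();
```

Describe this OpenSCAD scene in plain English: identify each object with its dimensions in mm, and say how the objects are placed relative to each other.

A is a rectangular dining table. The top is 868×808×50 mm with its upper surface at z = 779 mm. It stands on four round legs of 74 mm diameter, each leg's bounding box inset 12 mm from the nearest pair of top edges, running from the floor to the underside of the top.

B is a picture frame with a 563×623 mm rectangular opening (x by z) and a uniform 84 mm border on every side. Frame depth is 35 mm along y. It is built from two vertical stiles running the full outside height and two horizontal rails spanning the gap between the stiles.

C is an open bookshelf. Two side panels, each 20 mm thick, 362 mm deep and 627 mm tall, stand 526 mm apart (outside-to-outside). Between them sit 3 shelves, each 18 mm thick and 362 mm deep, spanning the full gap between the sides. The bottom shelf rests on the floor (its underside at z = 0) and the clear gap between one shelf's top and the next shelf's underside is 240 mm.

The picture frame is on top of the table. The bookshelf is on the floor beside the table on its +x side.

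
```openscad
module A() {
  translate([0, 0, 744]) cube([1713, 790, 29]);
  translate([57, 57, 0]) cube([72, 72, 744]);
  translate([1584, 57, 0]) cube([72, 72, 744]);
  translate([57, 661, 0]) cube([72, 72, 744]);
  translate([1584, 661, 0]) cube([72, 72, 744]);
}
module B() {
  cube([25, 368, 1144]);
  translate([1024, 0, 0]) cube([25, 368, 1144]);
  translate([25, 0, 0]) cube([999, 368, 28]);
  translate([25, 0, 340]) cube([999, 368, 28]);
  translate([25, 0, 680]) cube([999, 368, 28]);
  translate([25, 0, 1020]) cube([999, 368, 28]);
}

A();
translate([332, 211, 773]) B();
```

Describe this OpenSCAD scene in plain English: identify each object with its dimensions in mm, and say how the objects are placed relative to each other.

A is a table: top 1713 mm (x) × 790 mm (y), 29 mm thick, upper face at z = 773 mm, on four 72×72 mm square legs, each inset 57 mm from the nearest pair of top edges, running from z = 0 to the bottom of the top.

B is an open bookshelf. Two side panels, each 25 mm thick, 368 mm deep and 1144 mm tall, stand 1049 mm apart (outside-to-outside). Between them sit 4 shelves, each 28 mm thick and 368 mm deep, spanning the full gap between the sides. The bottom shelf rests on the floor (its underside at z = 0) and the clear gap between one shelf's top and the next shelf's underside is 312 mm.

The bookshelf is on top of the table, centred.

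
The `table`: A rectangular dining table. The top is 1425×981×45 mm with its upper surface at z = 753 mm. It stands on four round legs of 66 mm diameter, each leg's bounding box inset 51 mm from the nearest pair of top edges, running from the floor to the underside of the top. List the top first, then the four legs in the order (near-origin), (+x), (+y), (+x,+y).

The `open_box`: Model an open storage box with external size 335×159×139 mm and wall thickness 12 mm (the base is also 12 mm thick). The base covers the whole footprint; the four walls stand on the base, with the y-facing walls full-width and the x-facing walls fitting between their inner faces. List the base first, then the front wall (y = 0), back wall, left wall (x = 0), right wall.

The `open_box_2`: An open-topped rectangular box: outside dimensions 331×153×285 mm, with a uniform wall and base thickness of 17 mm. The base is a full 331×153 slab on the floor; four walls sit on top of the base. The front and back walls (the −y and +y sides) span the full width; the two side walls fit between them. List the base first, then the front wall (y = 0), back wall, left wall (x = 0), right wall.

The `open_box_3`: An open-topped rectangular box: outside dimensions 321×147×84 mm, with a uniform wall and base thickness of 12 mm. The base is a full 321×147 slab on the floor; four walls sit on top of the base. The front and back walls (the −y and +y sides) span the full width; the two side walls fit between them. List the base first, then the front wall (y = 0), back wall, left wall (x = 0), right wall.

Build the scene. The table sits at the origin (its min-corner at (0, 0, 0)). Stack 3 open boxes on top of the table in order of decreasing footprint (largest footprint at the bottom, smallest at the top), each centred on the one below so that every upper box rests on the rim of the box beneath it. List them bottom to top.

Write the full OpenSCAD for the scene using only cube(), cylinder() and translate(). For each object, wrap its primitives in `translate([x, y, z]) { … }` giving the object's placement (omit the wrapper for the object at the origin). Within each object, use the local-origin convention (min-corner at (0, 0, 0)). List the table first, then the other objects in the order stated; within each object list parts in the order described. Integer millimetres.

translate([0, 0, 708]) cube([1425, 981, 45]);
translate([84, 84, 0]) cylinder(h = 708, r = 33);
translate([1341, 84, 0]) cylinder(h = 708, r = 33);
translate([84, 897, 0]) cylinder(h = 708, r = 33);
translate([1341, 897, 0]) cylinder(h = 708, r = 33);
translate([545, 411, 753]) {
  cube([335, 159, 12]);
  translate([0, 0, 12]) cube([335, 12, 127]);
  translate([0, 147, 12]) cube([335, 12, 127]);
  translate([0, 12, 12]) cube([12, 135, 127]);
  translate([323, 12, 12]) cube([12, 135, 127]);
}
translate([547, 414, 892]) {
  cube([331, 153, 17]);
  translate([0, 0, 17]) cube([331, 17, 268]);
  translate([0, 136, 17]) cube([331, 17, 268]);
  translate([0, 17, 17]) cube([17, 119, 268]);
  translate([314, 17, 17]) cube([17, 119, 268]);
}
translate([552, 417, 1177]) {
  cube([321, 147, 12]);
  translate([0, 0, 12]) cube([321, 12, 72]);
  translate([0, 135, 12]) cube([321, 12, 72]);
  translate([0, 12, 12]) cube([12, 123, 72]);
  translate([309, 12, 12]) cube([12, 123, 72]);
}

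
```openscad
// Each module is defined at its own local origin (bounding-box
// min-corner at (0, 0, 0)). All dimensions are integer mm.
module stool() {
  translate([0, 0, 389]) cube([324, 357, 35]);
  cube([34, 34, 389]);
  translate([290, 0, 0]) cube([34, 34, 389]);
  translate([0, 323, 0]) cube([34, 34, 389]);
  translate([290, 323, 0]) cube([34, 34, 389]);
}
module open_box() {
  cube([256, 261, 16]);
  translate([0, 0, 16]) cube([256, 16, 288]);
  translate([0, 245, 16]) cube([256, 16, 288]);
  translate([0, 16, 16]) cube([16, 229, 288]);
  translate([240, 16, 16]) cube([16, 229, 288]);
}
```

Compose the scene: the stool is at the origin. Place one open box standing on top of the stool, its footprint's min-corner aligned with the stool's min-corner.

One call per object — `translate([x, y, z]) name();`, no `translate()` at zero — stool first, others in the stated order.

stool();
translate([0, 0, 424]) open_box();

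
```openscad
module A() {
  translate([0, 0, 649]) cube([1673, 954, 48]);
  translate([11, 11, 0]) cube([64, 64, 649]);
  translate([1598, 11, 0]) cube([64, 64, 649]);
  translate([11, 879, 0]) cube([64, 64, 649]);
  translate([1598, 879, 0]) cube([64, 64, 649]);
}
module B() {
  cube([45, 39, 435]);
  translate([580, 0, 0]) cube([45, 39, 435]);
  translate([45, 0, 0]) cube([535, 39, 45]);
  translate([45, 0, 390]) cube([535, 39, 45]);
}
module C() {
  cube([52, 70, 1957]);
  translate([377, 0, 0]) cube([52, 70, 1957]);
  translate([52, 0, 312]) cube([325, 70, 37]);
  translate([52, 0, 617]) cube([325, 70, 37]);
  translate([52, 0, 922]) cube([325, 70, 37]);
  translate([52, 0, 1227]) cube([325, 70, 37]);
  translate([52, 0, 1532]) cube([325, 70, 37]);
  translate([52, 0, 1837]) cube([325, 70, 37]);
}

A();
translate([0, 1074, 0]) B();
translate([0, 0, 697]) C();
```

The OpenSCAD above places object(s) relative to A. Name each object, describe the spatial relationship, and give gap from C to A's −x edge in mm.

The ladder's min-x is at 0; the table's min-x is 0; gap = 0 mm.

A is a table. B is a picture frame. C is a ladder. The picture frame is on the floor beside the table on its +y side. The ladder is on top of the table. The gap from the ladder to the table's −x edge is 0 mm.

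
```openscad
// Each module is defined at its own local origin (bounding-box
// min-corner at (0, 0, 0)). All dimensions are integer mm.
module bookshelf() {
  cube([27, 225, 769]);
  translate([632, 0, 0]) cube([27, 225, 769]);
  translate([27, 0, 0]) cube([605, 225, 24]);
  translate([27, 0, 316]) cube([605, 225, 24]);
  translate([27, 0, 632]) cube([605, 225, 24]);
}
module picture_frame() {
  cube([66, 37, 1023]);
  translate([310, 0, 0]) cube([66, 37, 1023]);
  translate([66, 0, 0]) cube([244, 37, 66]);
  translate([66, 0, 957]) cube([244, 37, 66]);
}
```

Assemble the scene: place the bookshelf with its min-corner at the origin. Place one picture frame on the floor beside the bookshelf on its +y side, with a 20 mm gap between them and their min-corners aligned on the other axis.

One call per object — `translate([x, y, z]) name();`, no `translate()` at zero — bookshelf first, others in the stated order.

bookshelf();
translate([0, 245, 0]) picture_frame();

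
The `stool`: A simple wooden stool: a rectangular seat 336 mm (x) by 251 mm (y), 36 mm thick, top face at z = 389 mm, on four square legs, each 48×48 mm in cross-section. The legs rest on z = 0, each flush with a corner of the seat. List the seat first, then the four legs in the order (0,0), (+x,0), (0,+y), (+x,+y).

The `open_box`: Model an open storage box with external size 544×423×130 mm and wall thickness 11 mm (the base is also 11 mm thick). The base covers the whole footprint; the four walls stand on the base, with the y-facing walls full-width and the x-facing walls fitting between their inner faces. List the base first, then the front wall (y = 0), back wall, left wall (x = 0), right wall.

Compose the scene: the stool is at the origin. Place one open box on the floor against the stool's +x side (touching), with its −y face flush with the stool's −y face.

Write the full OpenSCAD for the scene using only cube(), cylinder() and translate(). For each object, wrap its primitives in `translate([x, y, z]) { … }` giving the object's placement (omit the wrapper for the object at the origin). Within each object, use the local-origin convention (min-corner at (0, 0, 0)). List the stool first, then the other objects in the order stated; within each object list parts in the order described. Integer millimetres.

translate([0, 0, 353]) cube([336, 251, 36]);
cube([48, 48, 353]);
translate([288, 0, 0]) cube([48, 48, 353]);
translate([0, 203, 0]) cube([48, 48, 353]);
translate([288, 203, 0]) cube([48, 48, 353]);
translate([336, 0, 0]) {
  cube([544, 423, 11]);
  translate([0, 0, 11]) cube([544, 11, 119]);
  translate([0, 412, 11]) cube([544, 11, 119]);
  translate([0, 11, 11]) cube([11, 401, 119]);
  translate([533, 11, 11]) cube([11, 401, 119]);
}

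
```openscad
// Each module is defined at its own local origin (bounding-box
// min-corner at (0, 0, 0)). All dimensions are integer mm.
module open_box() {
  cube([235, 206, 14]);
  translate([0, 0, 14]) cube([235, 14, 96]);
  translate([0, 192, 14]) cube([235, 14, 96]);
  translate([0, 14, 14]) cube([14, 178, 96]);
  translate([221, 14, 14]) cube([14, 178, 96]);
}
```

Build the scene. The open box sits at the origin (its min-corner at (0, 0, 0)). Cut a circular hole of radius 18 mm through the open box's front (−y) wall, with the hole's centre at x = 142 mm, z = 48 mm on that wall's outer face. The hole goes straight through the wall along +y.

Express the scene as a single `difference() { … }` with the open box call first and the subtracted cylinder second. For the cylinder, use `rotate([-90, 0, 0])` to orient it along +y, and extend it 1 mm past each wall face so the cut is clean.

difference() {
  open_box();
  translate([142, -1, 48]) rotate([-90, 0, 0]) cylinder(h = 16, r = 18);
}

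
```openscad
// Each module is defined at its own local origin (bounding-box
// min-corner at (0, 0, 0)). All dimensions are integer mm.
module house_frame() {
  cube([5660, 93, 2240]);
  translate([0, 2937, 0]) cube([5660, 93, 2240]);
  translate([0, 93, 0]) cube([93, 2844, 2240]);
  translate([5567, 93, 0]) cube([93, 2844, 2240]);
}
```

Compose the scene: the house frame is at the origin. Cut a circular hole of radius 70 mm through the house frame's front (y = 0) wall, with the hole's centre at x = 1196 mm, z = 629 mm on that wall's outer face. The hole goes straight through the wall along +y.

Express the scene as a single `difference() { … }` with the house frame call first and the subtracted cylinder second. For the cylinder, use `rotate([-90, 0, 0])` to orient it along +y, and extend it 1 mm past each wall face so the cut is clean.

difference() {
  house_frame();
  translate([1196, -1, 629]) rotate([-90, 0, 0]) cylinder(h = 95, r = 70);
}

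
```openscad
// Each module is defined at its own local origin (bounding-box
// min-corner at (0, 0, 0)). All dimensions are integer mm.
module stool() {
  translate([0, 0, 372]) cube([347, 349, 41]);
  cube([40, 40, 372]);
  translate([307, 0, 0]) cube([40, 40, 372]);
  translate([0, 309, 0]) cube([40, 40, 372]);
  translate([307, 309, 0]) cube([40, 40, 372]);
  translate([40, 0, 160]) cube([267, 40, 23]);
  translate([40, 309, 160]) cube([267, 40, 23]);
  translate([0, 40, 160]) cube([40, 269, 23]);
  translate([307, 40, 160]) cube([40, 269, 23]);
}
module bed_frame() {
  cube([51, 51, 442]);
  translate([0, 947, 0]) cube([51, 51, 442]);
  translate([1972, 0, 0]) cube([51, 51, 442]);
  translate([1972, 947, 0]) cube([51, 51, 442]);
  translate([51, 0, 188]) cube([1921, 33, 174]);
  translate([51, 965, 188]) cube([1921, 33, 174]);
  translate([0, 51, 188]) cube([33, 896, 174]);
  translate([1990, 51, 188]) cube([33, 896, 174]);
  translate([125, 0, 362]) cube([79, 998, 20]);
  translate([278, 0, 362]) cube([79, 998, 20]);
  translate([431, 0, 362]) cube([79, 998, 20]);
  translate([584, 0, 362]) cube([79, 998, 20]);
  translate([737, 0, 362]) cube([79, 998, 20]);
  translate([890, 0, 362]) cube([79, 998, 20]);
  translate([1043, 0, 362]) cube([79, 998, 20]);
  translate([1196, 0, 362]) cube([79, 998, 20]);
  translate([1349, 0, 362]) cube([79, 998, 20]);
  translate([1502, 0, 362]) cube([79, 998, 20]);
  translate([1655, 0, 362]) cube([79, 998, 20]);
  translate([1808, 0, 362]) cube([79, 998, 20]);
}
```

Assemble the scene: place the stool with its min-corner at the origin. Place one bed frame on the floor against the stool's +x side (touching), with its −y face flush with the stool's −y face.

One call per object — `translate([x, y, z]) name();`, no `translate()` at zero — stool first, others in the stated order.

stool();
translate([347, 0, 0]) bed_frame();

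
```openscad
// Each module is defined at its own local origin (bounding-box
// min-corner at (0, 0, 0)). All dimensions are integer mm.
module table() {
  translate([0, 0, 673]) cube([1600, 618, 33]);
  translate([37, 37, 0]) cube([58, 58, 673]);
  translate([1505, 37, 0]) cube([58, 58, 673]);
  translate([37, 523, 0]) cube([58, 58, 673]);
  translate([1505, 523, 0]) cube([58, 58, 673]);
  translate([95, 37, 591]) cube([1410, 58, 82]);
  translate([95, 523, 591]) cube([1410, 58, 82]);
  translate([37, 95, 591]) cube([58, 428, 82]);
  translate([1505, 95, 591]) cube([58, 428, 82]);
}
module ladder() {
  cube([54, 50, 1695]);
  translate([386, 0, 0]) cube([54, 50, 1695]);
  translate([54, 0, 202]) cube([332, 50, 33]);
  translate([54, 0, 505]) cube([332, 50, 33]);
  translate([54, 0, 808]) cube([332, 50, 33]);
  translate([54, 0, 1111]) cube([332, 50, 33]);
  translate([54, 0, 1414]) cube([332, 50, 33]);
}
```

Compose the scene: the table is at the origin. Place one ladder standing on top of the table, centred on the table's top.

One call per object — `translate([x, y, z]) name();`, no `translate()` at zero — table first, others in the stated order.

table();
translate([580, 284, 706]) ladder();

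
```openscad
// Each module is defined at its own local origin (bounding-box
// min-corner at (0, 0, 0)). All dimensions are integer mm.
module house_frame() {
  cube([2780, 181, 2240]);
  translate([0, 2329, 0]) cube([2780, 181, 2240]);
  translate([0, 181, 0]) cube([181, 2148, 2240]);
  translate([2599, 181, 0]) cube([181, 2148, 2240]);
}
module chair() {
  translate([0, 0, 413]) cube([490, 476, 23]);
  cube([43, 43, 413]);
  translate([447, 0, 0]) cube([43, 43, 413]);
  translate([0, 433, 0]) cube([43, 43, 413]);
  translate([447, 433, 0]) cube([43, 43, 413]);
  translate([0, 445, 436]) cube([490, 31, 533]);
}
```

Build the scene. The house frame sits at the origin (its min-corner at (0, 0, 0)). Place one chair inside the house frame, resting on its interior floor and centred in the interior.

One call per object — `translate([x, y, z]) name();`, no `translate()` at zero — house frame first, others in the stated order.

house_frame();
translate([1145, 1017, 0]) chair();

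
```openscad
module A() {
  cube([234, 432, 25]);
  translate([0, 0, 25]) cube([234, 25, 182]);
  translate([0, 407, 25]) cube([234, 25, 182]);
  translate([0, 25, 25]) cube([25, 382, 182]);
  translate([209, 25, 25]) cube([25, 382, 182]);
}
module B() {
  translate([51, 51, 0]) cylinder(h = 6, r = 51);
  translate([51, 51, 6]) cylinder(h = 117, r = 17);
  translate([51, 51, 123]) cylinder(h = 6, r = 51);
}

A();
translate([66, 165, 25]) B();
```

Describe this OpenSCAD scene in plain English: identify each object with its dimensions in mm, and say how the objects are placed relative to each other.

A is an open-topped rectangular box: outside dimensions 234×432×207 mm, with a uniform wall and base thickness of 25 mm. The base is a full 234×432 slab on the floor; four walls sit on top of the base. The front and back walls (the −y and +y sides) span the full width; the two side walls fit between them.

B is a spool: two coaxial disc flanges of radius 51 mm and thickness 6 mm, joined by a core cylinder of radius 17 mm and height 117 mm. The lower flange rests on z = 0 and the three cylinders share a vertical axis.

The spool sits inside the open box, centred.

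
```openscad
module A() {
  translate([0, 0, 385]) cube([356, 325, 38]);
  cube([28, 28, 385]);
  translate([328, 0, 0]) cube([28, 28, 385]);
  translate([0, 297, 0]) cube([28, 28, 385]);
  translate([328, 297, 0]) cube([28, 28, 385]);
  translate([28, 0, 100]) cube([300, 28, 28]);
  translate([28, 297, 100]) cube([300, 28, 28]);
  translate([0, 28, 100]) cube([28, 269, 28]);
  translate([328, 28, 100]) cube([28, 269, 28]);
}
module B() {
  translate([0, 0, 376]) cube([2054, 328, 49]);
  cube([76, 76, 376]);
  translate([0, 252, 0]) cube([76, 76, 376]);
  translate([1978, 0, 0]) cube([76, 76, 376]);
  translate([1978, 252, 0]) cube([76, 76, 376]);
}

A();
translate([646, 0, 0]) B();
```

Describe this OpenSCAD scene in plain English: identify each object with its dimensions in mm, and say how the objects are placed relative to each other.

A is a four-legged stool. The seat is a 356×325×38 mm slab whose top surface is at z = 423 mm; four square legs, each 28×28 mm in cross-section, run from the floor (z = 0) to the underside of the seat, each flush with a corner of the seat. Four stretchers, 28 mm wide and 28 mm tall, connect adjacent legs with their undersides at z = 100 mm, each running between the inner faces of the legs it joins and aligned with the legs' outer faces on the other axis.

B is a bench: a 2054×328 mm seat slab, 49 mm thick, top at z = 425 mm, on four 76×76 mm square legs flush with the seat corners and standing on z = 0.

The bench is on the floor beside the stool on its +x side.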